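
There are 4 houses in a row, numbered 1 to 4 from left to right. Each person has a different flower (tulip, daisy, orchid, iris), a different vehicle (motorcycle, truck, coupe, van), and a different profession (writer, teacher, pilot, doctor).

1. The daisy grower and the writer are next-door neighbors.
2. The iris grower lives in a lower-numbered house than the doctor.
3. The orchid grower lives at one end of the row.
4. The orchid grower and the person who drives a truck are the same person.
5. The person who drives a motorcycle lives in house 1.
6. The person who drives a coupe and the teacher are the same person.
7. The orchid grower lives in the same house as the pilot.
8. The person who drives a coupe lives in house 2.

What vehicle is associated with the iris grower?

By clue 5, the person who drives a motorcycle is in house 1.
From clue 8, the person who drives a coupe must be in house 2.
House 3 vehicle: only van fits.
House 4 vehicle: only truck fits.
By clue 4, the orchid grower is in house 4.
By clue 6, the teacher is in house 2.
By clue 7, the pilot is in house 4.
The only profession still possible for house 1 is writer.
So house 3 gets doctor for profession.
By clue 1, the daisy grower is in house 2.
So house 1 gets iris for flower.
That leaves tulip as the flower for house 3.
So: house 1 = iris/motorcycle/writer, house 2 = daisy/coupe/teacher, house 3 = tulip/van/doctor, house 4 = orchid/truck/pilot.

motorcycle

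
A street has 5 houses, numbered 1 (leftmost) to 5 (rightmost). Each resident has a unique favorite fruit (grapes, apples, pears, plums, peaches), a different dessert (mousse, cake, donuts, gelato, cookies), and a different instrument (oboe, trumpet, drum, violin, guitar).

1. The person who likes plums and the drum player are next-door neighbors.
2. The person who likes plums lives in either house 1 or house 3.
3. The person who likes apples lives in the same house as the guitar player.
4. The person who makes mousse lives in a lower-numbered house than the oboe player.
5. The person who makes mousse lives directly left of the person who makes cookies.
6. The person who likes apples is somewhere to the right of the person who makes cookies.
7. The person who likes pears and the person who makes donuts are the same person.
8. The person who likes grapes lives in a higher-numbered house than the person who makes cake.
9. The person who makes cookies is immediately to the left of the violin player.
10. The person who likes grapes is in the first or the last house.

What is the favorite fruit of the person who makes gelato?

Clue 10: the person who likes grapes is in house 5.
That leaves gelato as the dessert for house 5.
So house 1 gets trumpet for instrument.
House 5's instrument must be oboe (nothing else left).
The only instrument still possible for house 2 is drum.
The person who likes apples is narrowed to house 3 or 4; consider each.
Placing it in house 3 leads to a contradiction, so it's in house 4.
Clue 3 places the guitar player in house 4.
The only instrument still possible for house 3 is violin.
The person who makes cookies is in house 2 (clue 9).
That leaves cake as the dessert for house 4.
House 2 favorite fruit: only peaches fits.
The only dessert still possible for house 1 is mousse.
The only dessert still possible for house 3 is donuts.
Clue 7: the person who likes pears is in house 3.
House 1 favorite fruit: only plums fits.
So: house 1 = plums/mousse/trumpet, house 2 = peaches/cookies/drum, house 3 = pears/donuts/violin, house 4 = apples/cake/guitar, house 5 = grapes/gelato/oboe.

grapes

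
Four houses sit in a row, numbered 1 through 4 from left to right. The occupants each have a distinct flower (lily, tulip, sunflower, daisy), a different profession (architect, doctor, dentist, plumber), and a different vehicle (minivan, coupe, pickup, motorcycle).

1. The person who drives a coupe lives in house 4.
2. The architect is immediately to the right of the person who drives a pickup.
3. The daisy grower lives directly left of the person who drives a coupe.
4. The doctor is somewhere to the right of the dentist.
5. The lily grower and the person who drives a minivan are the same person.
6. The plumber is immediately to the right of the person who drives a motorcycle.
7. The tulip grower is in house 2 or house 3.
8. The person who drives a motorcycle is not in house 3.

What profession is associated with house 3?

plumber

From clue 1, the person who drives a coupe must be in house 4.
The daisy grower is in house 3 (clue 3).
That leaves dentist as the profession for house 1.
So house 2 gets tulip for flower.
House 4 flower: only sunflower fits.
House 3's vehicle must be pickup (nothing else left).
From clue 2, the architect must be in house 4.
Clue 5 places the person who drives a minivan in house 1.
House 1's flower must be lily (nothing else left).
House 2 vehicle: only motorcycle fits.
The plumber is in house 3 (clue 6).
That leaves doctor as the profession for house 2.
So: house 1 = lily/dentist/minivan, house 2 = tulip/doctor/motorcycle, house 3 = daisy/plumber/pickup, house 4 = sunflower/architect/coupe.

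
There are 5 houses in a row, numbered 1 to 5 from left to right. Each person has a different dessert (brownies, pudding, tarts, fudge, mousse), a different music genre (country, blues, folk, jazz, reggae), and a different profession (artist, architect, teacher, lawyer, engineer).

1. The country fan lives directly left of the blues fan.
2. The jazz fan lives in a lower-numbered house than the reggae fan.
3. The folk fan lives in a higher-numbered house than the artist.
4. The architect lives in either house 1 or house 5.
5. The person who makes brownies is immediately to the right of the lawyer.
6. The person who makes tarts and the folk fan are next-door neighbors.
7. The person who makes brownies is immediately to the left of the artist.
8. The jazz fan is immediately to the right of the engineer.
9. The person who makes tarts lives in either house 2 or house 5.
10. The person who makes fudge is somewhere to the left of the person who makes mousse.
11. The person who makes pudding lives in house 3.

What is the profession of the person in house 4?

By clue 11, the person who makes pudding is in house 3.
The only dessert still possible for house 1 is fudge.
House 4's dessert must be mousse (nothing else left).
That leaves tarts as the dessert for house 5.
House 1's music genre must be country (nothing else left).
By clue 1, the blues fan is in house 2.
The lawyer is in house 1 (clue 5).
Clue 6 places the folk fan in house 4.
Clue 7: the artist is in house 3.
House 2 dessert: only brownies fits.
So house 3 gets jazz for music genre.
House 5's music genre must be reggae (nothing else left).
So house 2 gets engineer for profession.
House 4 profession: only teacher fits.
So house 5 gets architect for profession.
So: house 1 = fudge/country/lawyer, house 2 = brownies/blues/engineer, house 3 = pudding/jazz/artist, house 4 = mousse/folk/teacher, house 5 = tarts/reggae/architect.

teacher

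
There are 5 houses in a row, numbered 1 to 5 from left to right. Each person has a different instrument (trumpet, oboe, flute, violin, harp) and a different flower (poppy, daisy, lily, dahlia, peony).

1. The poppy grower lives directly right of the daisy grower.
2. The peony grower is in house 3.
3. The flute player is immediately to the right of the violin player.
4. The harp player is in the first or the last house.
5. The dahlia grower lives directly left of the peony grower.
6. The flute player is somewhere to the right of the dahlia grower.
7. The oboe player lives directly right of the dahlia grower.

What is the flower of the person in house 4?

daisy

Clue 2: the peony grower is in house 3.
From clue 5, the dahlia grower must be in house 2.
By clue 7, the oboe player is in house 3.
By clue 1, the poppy grower is in house 5.
Clue 1: the daisy grower is in house 4.
By clue 3, the flute player is in house 5.
By clue 3, the violin player is in house 4.
So house 1 gets harp for instrument.
House 2's instrument must be trumpet (nothing else left).
The only flower still possible for house 1 is lily.
So: house 1 = harp/lily, house 2 = trumpet/dahlia, house 3 = oboe/peony, house 4 = violin/daisy, house 5 = flute/poppy.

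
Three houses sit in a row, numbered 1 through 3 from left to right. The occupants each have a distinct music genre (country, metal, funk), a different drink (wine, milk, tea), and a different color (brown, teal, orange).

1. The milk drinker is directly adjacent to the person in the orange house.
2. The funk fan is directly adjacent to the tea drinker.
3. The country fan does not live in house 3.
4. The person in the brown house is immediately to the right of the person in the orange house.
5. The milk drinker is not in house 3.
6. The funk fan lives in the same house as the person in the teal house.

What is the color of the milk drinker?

teal

The country fan is narrowed to house 1 or 2; consider each.
Placing it in house 1 leads to a contradiction, so it's in house 2.
Clue 2 places the tea drinker in house 2.
House 3's drink must be wine (nothing else left).
Clue 1 places the person in the orange house in house 2.
The person in the brown house is in house 3 (clue 4).
House 1 drink: only milk fits.
So house 1 gets teal for color.
From clue 6, the funk fan must be in house 1.
House 3 music genre: only metal fits.
So: house 1 = funk/milk/teal, house 2 = country/tea/orange, house 3 = metal/wine/brown.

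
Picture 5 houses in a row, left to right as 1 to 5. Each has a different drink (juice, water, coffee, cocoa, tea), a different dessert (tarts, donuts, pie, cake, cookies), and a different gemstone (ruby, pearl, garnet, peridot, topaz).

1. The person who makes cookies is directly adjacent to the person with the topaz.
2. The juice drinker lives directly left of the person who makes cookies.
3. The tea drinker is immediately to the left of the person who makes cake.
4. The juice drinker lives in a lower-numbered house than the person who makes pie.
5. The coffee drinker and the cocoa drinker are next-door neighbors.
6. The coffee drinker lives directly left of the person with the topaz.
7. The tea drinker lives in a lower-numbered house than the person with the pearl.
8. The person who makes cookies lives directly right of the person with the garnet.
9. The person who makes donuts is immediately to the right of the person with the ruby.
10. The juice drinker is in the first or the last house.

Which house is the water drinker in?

5

From clue 10, the juice drinker must be in house 1.
That leaves tarts as the dessert for house 1.
The person who makes cookies is in house 2 (clue 2).
The person with the garnet is in house 1 (clue 8).
Clue 1 places the person with the topaz in house 3.
Clue 6: the coffee drinker is in house 2.
By clue 5, the cocoa drinker is in house 3.
House 4's drink must be tea (nothing else left).
So house 5 gets water for drink.
By clue 3, the person who makes cake is in house 5.
Clue 7 places the person with the pearl in house 5.
So house 4 gets pie for dessert.
Clue 9 places the person with the ruby in house 2.
House 3's dessert must be donuts (nothing else left).
So house 4 gets peridot for gemstone.
So: house 1 = juice/tarts/garnet, house 2 = coffee/cookies/ruby, house 3 = cocoa/donuts/topaz, house 4 = tea/pie/peridot, house 5 = water/cake/pearl.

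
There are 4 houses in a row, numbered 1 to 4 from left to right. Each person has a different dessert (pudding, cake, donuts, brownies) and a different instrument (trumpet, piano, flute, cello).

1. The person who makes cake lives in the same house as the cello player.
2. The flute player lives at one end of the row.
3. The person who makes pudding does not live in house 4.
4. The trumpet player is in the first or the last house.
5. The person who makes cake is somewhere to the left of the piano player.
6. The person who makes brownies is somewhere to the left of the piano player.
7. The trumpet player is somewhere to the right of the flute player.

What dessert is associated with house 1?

brownies

From clue 7, the trumpet player must be in house 4.
Clue 7: the flute player is in house 1.
So house 4 gets donuts for dessert.
The person who makes cake is in house 2 (clue 5).
From clue 5, the piano player must be in house 3.
House 1's dessert must be brownies (nothing else left).
That leaves pudding as the dessert for house 3.
House 2's instrument must be cello (nothing else left).
So: house 1 = brownies/flute, house 2 = cake/cello, house 3 = pudding/piano, house 4 = donuts/trumpet.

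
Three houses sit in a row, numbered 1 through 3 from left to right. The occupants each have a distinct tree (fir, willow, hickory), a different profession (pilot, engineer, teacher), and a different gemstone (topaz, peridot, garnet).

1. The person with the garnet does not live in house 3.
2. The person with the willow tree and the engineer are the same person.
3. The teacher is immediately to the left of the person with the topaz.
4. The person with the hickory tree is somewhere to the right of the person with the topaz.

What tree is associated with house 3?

hickory

Clue 4 places the person with the hickory tree in house 3.
The person with the topaz is in house 2 (clue 4).
The only gemstone still possible for house 1 is garnet.
House 3 gemstone: only peridot fits.
By clue 3, the teacher is in house 1.
So house 3 gets pilot for profession.
From clue 2, the person with the willow tree must be in house 2.
House 1's tree must be fir (nothing else left).
That leaves engineer as the profession for house 2.
So: house 1 = fir/teacher/garnet, house 2 = willow/engineer/topaz, house 3 = hickory/pilot/peridot.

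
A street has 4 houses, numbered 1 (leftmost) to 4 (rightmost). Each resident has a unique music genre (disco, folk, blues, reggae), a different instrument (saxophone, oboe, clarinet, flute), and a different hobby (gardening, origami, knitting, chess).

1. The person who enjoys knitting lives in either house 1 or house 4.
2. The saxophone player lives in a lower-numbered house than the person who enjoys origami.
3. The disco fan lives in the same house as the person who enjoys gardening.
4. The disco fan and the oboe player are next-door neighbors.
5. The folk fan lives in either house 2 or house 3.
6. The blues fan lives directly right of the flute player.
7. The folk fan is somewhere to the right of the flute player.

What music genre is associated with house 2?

The blues fan is narrowed to house 2 or 3; consider each.
Placing it in house 3 leads to a contradiction, so it's in house 2.
By clue 6, the flute player is in house 1.
The only music genre still possible for house 3 is folk.
That leaves chess as the hobby for house 2.
House 4 instrument: only clarinet fits.
House 3 hobby: only origami fits.
Clue 2 places the saxophone player in house 2.
That leaves oboe as the instrument for house 3.
The disco fan is in house 4 (clue 4).
So house 1 gets reggae for music genre.
Clue 3: the person who enjoys gardening is in house 4.
That leaves knitting as the hobby for house 1.
So: house 1 = reggae/flute/knitting, house 2 = blues/saxophone/chess, house 3 = folk/oboe/origami, house 4 = disco/clarinet/gardening.

blues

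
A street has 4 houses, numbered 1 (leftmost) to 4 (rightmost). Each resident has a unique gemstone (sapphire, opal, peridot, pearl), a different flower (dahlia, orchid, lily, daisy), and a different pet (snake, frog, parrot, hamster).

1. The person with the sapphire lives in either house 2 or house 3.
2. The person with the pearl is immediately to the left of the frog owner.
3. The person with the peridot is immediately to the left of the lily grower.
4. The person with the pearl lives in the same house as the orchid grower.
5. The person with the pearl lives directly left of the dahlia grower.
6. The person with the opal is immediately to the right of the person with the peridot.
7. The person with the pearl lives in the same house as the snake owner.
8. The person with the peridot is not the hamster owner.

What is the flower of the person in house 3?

daisy

That leaves opal as the gemstone for house 4.
Clue 6: the person with the peridot is in house 3.
That leaves pearl as the gemstone for house 1.
House 2 gemstone: only sapphire fits.
Clue 2 places the frog owner in house 2.
By clue 3, the lily grower is in house 4.
From clue 4, the orchid grower must be in house 1.
Clue 5 places the dahlia grower in house 2.
From clue 7, the snake owner must be in house 1.
That leaves daisy as the flower for house 3.
That leaves parrot as the pet for house 3.
The only pet still possible for house 4 is hamster.
So: house 1 = pearl/orchid/snake, house 2 = sapphire/dahlia/frog, house 3 = peridot/daisy/parrot, house 4 = opal/lily/hamster.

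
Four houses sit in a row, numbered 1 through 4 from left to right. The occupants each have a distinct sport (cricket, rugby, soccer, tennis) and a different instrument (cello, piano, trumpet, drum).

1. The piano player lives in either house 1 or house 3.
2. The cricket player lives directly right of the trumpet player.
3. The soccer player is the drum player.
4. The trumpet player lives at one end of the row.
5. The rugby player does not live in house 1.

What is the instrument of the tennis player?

trumpet

Clue 4: the trumpet player is in house 1.
By clue 2, the cricket player is in house 2.
So house 1 gets tennis for sport.
So house 3 gets piano for instrument.
From clue 3, the soccer player must be in house 4.
From clue 3, the drum player must be in house 4.
So house 3 gets rugby for sport.
That leaves cello as the instrument for house 2.
So: house 1 = tennis/trumpet, house 2 = cricket/cello, house 3 = rugby/piano, house 4 = soccer/drum.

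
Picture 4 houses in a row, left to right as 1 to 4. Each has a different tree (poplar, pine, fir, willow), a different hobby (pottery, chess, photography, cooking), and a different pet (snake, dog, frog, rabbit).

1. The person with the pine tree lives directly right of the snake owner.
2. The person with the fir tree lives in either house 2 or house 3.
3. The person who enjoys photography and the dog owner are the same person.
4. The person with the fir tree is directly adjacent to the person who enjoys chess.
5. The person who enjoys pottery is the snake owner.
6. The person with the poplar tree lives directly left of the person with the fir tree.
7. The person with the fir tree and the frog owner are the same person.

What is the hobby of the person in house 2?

cooking

The person with the fir tree is narrowed to house 2 or 3; consider each.
Placing it in house 3 leads to a contradiction, so it's in house 2.
By clue 6, the person with the poplar tree is in house 1.
Clue 7 places the frog owner in house 2.
Clue 1 places the person with the pine tree in house 4.
Clue 1 places the snake owner in house 3.
By clue 5, the person who enjoys pottery is in house 3.
That leaves willow as the tree for house 3.
So house 1 gets chess for hobby.
That leaves cooking as the hobby for house 2.
The only hobby still possible for house 4 is photography.
Clue 3 places the dog owner in house 4.
That leaves rabbit as the pet for house 1.
So: house 1 = poplar/chess/rabbit, house 2 = fir/cooking/frog, house 3 = willow/pottery/snake, house 4 = pine/photography/dog.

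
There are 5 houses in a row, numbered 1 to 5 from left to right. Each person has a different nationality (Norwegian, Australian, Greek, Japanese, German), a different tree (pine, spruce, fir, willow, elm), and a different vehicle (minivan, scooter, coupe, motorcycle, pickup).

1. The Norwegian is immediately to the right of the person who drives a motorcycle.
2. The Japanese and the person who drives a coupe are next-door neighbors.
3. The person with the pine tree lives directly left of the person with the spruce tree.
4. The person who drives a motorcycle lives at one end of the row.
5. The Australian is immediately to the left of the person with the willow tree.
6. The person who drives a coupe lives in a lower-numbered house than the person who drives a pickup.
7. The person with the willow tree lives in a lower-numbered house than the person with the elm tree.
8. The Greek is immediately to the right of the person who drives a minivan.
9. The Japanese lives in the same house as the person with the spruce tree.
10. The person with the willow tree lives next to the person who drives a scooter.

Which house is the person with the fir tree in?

The person who drives a motorcycle is in house 1 (clue 4).
The Norwegian is in house 2 (clue 1).
So house 1 gets fir for tree.
The Australian is narrowed to house 1 or 3; consider each.
Placing it in house 3 leads to a contradiction, so it's in house 1.
From clue 5, the person with the willow tree must be in house 2.
Clue 10: the person who drives a scooter is in house 3.
That leaves pickup as the vehicle for house 5.
Clue 9 places the Japanese in house 5.
The person with the spruce tree is in house 5 (clue 9).
The only nationality still possible for house 4 is German.
Clue 2 places the person who drives a coupe in house 4.
By clue 3, the person with the pine tree is in house 4.
The person who drives a minivan is in house 2 (clue 8).
That leaves Greek as the nationality for house 3.
House 3's tree must be elm (nothing else left).
So: house 1 = Australian/fir/motorcycle, house 2 = Norwegian/willow/minivan, house 3 = Greek/elm/scooter, house 4 = German/pine/coupe, house 5 = Japanese/spruce/pickup.

1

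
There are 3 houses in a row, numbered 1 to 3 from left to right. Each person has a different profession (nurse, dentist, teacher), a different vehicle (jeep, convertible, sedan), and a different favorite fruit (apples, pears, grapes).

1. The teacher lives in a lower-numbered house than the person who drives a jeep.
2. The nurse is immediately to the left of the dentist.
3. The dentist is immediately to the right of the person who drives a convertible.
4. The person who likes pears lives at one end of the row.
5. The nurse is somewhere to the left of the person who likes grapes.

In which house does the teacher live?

1

House 3's profession must be dentist (nothing else left).
By clue 2, the nurse is in house 2.
Clue 3: the person who drives a convertible is in house 2.
Clue 5 places the person who likes grapes in house 3.
The only profession still possible for house 1 is teacher.
So house 1 gets sedan for vehicle.
The only vehicle still possible for house 3 is jeep.
House 2's favorite fruit must be apples (nothing else left).
The only favorite fruit still possible for house 1 is pears.
So: house 1 = teacher/sedan/pears, house 2 = nurse/convertible/apples, house 3 = dentist/jeep/grapes.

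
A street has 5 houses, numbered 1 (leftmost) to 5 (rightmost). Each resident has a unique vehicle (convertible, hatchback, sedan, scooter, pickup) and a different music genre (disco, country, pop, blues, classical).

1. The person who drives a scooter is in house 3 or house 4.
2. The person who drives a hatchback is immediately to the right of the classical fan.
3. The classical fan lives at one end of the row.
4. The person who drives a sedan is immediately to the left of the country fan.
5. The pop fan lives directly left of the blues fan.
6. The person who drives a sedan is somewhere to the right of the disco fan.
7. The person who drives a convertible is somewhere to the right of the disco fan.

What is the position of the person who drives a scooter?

3

By clue 3, the classical fan is in house 1.
So house 1 gets pickup for vehicle.
The person who drives a hatchback is in house 2 (clue 2).
House 5's vehicle must be convertible (nothing else left).
The person who drives a scooter is narrowed to house 3 or 4; consider each.
Placing it in house 4 leads to a contradiction, so it's in house 3.
House 4's vehicle must be sedan (nothing else left).
From clue 4, the country fan must be in house 5.
House 4 music genre: only blues fits.
The pop fan is in house 3 (clue 5).
The only music genre still possible for house 2 is disco.
So: house 1 = pickup/classical, house 2 = hatchback/disco, house 3 = scooter/pop, house 4 = sedan/blues, house 5 = convertible/country.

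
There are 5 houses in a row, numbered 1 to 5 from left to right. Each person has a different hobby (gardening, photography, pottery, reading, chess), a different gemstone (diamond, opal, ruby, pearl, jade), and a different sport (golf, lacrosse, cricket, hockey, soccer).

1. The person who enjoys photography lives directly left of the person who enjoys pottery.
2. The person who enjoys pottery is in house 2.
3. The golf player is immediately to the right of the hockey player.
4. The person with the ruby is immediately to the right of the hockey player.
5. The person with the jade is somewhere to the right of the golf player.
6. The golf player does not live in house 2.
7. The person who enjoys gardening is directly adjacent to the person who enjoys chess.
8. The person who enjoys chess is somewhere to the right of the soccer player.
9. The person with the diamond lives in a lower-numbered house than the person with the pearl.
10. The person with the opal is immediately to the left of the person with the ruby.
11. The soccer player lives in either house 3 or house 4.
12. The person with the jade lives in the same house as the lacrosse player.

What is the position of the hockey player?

By clue 2, the person who enjoys pottery is in house 2.
Clue 1 places the person who enjoys photography in house 1.
The only gemstone still possible for house 1 is diamond.
So house 1 gets cricket for sport.
House 2 sport: only hockey fits.
The only sport still possible for house 5 is lacrosse.
Clue 3: the golf player is in house 3.
From clue 4, the person with the ruby must be in house 3.
Clue 10: the person with the opal is in house 2.
Clue 12 places the person with the jade in house 5.
That leaves pearl as the gemstone for house 4.
So house 4 gets soccer for sport.
By clue 8, the person who enjoys chess is in house 5.
From clue 7, the person who enjoys gardening must be in house 4.
So house 3 gets reading for hobby.
So: house 1 = photography/diamond/cricket, house 2 = pottery/opal/hockey, house 3 = reading/ruby/golf, house 4 = gardening/pearl/soccer, house 5 = chess/jade/lacrosse.

2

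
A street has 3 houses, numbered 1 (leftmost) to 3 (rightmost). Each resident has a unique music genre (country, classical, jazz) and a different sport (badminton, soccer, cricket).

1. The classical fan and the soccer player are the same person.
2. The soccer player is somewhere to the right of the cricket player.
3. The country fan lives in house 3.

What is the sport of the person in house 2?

soccer

The country fan is in house 3 (clue 3).
Clue 1: the classical fan is in house 2.
Clue 1 places the soccer player in house 2.
The cricket player is in house 1 (clue 2).
House 1 music genre: only jazz fits.
House 3's sport must be badminton (nothing else left).
So: house 1 = jazz/cricket, house 2 = classical/soccer, house 3 = country/badminton.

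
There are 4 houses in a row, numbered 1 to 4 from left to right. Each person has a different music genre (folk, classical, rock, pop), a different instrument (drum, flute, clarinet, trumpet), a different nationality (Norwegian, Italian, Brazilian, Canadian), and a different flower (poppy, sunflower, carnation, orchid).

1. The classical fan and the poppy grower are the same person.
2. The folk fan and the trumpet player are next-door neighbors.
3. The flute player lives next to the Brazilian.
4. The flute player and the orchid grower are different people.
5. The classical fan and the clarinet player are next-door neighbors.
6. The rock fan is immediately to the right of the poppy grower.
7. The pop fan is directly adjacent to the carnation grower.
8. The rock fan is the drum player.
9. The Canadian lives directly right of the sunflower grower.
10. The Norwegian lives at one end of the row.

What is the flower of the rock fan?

orchid

The Norwegian is narrowed to house 1 or 4; consider each.
Placing it in house 4 leads to a contradiction, so it's in house 1.
The classical fan is narrowed to house 1 or 2 or 3; consider each.
Placing it in house 1 and house 2 leads to a contradiction, so it's in house 3.
From clue 1, the poppy grower must be in house 3.
From clue 6, the rock fan must be in house 4.
By clue 8, the drum player is in house 4.
So house 2 gets clarinet for instrument.
Clue 2: the folk fan is in house 2.
House 1's music genre must be pop (nothing else left).
That leaves orchid as the flower for house 4.
By clue 7, the carnation grower is in house 2.
So house 1 gets sunflower for flower.
By clue 9, the Canadian is in house 2.
House 3 nationality: only Italian fits.
The only nationality still possible for house 4 is Brazilian.
The flute player is in house 3 (clue 3).
That leaves trumpet as the instrument for house 1.
So: house 1 = pop/trumpet/Norwegian/sunflower, house 2 = folk/clarinet/Canadian/carnation, house 3 = classical/flute/Italian/poppy, house 4 = rock/drum/Brazilian/orchid.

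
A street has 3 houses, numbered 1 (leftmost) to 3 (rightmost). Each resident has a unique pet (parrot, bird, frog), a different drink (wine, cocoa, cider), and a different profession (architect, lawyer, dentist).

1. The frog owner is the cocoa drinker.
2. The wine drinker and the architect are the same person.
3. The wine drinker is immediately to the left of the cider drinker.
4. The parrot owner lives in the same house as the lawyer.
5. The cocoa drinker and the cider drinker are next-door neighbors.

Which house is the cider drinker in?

2

The cider drinker is narrowed to house 2 or 3; consider each.
Placing it in house 3 leads to a contradiction, so it's in house 2.
Clue 3: the wine drinker is in house 1.
That leaves cocoa as the drink for house 3.
By clue 1, the frog owner is in house 3.
By clue 2, the architect is in house 1.
The parrot owner is in house 2 (clue 4).
From clue 4, the lawyer must be in house 2.
House 1's pet must be bird (nothing else left).
House 3's profession must be dentist (nothing else left).
So: house 1 = bird/wine/architect, house 2 = parrot/cider/lawyer, house 3 = frog/cocoa/dentist.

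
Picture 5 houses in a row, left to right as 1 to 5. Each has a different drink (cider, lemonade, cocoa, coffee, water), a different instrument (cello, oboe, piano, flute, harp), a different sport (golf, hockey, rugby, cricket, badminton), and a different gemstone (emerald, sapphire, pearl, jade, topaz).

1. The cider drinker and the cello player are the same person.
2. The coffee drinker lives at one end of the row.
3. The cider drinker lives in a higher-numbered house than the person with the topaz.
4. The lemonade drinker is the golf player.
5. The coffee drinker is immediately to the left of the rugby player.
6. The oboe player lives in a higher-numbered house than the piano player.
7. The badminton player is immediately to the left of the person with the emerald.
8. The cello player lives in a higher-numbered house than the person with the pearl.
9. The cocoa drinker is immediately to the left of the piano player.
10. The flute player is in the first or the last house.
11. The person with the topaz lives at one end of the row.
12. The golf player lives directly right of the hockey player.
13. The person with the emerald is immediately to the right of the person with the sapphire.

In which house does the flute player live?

Clue 5 places the coffee drinker in house 1.
Clue 5: the rugby player is in house 2.
By clue 11, the person with the topaz is in house 1.
House 2 instrument: only harp fits.
House 1's instrument must be flute (nothing else left).
The only sport still possible for house 1 is cricket.
House 5 sport: only golf fits.
Clue 4: the lemonade drinker is in house 5.
Clue 12: the hockey player is in house 4.
So house 3 gets badminton for sport.
The person with the emerald is in house 4 (clue 7).
By clue 13, the person with the sapphire is in house 3.
House 5's instrument must be oboe (nothing else left).
House 2's gemstone must be pearl (nothing else left).
So house 5 gets jade for gemstone.
The cider drinker is narrowed to house 3 or 4; consider each.
Placing it in house 3 leads to a contradiction, so it's in house 4.
Clue 1 places the cello player in house 4.
House 3's instrument must be piano (nothing else left).
By clue 9, the cocoa drinker is in house 2.
The only drink still possible for house 3 is water.
So: house 1 = coffee/flute/cricket/topaz, house 2 = cocoa/harp/rugby/pearl, house 3 = water/piano/badminton/sapphire, house 4 = cider/cello/hockey/emerald, house 5 = lemonade/oboe/golf/jade.

1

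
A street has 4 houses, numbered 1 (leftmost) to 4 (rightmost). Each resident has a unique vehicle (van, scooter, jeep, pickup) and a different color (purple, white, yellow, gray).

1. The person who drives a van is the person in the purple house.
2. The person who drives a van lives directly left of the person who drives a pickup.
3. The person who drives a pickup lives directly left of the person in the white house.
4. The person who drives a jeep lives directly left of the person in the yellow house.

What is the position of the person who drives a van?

So house 4 gets scooter for vehicle.
The person who drives a pickup is narrowed to house 2 or 3; consider each.
Placing it in house 3 leads to a contradiction, so it's in house 2.
Clue 2 places the person who drives a van in house 1.
Clue 3 places the person in the white house in house 3.
House 3 vehicle: only jeep fits.
Clue 1: the person in the purple house is in house 1.
Clue 4 places the person in the yellow house in house 4.
House 2's color must be gray (nothing else left).
So: house 1 = van/purple, house 2 = pickup/gray, house 3 = jeep/white, house 4 = scooter/yellow.

1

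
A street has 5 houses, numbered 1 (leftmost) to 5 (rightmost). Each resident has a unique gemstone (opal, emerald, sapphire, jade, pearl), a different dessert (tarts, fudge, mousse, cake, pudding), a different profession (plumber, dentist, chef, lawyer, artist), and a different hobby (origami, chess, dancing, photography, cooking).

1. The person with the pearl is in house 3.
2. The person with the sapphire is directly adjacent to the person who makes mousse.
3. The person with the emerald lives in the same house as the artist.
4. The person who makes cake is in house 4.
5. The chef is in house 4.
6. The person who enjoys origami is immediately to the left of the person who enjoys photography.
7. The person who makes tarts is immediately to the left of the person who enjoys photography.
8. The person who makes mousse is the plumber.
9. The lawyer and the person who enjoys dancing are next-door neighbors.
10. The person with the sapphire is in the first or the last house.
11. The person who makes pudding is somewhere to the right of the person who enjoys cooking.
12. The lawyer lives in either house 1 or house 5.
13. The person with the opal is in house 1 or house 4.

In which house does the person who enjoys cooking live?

1

From clue 1, the person with the pearl must be in house 3.
Clue 4: the person who makes cake is in house 4.
The chef is in house 4 (clue 5).
From clue 2, the person with the sapphire must be in house 1.
Clue 2 places the person who makes mousse in house 2.
By clue 8, the plumber is in house 2.
House 3's profession must be dentist (nothing else left).
That leaves chess as the hobby for house 5.
Clue 3: the person with the emerald is in house 5.
From clue 3, the artist must be in house 5.
That leaves jade as the gemstone for house 2.
House 4's gemstone must be opal (nothing else left).
So house 1 gets lawyer for profession.
The person who enjoys dancing is in house 2 (clue 9).
The only hobby still possible for house 4 is photography.
Clue 6: the person who enjoys origami is in house 3.
By clue 7, the person who makes tarts is in house 3.
House 1 dessert: only fudge fits.
House 5 dessert: only pudding fits.
That leaves cooking as the hobby for house 1.
So: house 1 = sapphire/fudge/lawyer/cooking, house 2 = jade/mousse/plumber/dancing, house 3 = pearl/tarts/dentist/origami, house 4 = opal/cake/chef/photography, house 5 = emerald/pudding/artist/chess.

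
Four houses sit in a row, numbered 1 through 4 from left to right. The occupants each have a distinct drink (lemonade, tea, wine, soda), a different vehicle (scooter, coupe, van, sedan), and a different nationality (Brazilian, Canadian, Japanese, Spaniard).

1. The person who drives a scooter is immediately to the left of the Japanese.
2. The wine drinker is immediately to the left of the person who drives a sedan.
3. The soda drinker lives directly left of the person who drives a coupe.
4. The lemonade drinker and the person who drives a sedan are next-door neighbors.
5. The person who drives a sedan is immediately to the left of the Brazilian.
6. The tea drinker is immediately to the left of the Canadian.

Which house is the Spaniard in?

So house 4 gets lemonade for drink.
The only nationality still possible for house 1 is Spaniard.
The person who drives a sedan is in house 3 (clue 4).
Clue 5 places the Brazilian in house 4.
The wine drinker is in house 2 (clue 2).
House 3's drink must be soda (nothing else left).
By clue 3, the person who drives a coupe is in house 4.
By clue 6, the Canadian is in house 2.
That leaves tea as the drink for house 1.
That leaves Japanese as the nationality for house 3.
The person who drives a scooter is in house 2 (clue 1).
House 1 vehicle: only van fits.
So: house 1 = tea/van/Spaniard, house 2 = wine/scooter/Canadian, house 3 = soda/sedan/Japanese, house 4 = lemonade/coupe/Brazilian.

1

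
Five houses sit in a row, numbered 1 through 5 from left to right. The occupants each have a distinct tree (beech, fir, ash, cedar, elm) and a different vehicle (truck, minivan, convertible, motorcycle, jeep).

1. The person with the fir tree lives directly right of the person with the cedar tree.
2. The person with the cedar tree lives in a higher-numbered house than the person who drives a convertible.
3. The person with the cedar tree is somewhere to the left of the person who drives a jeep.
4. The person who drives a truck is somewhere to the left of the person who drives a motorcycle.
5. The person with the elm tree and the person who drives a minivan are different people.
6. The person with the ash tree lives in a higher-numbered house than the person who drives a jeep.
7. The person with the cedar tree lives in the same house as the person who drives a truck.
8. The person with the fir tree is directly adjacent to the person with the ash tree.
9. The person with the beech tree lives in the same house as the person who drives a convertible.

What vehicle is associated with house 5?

motorcycle

The person with the ash tree is narrowed to house 4 or 5; consider each.
Placing it in house 5 leads to a contradiction, so it's in house 4.
Clue 6: the person who drives a jeep is in house 3.
Clue 8 places the person with the fir tree in house 3.
That leaves cedar as the tree for house 2.
House 5 tree: only elm fits.
Clue 2 places the person who drives a convertible in house 1.
House 1's tree must be beech (nothing else left).
The only vehicle still possible for house 2 is truck.
That leaves motorcycle as the vehicle for house 5.
House 4's vehicle must be minivan (nothing else left).
So: house 1 = beech/convertible, house 2 = cedar/truck, house 3 = fir/jeep, house 4 = ash/minivan, house 5 = elm/motorcycle.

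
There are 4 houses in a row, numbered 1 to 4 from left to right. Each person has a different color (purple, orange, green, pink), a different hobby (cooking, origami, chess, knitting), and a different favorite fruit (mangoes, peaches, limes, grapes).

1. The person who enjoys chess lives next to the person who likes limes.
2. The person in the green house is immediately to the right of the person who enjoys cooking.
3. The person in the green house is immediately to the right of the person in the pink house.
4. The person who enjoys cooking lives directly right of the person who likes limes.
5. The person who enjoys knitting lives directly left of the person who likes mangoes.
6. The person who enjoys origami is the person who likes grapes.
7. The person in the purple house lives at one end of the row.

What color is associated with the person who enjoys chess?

purple

House 4 hobby: only origami fits.
Clue 6 places the person who likes grapes in house 4.
The person in the green house is narrowed to house 3 or 4; consider each.
Placing it in house 3 leads to a contradiction, so it's in house 4.
Clue 2: the person who enjoys cooking is in house 3.
From clue 3, the person in the pink house must be in house 3.
From clue 4, the person who likes limes must be in house 2.
That leaves orange as the color for house 2.
House 1's favorite fruit must be peaches (nothing else left).
House 3's favorite fruit must be mangoes (nothing else left).
The person who enjoys chess is in house 1 (clue 1).
From clue 5, the person who enjoys knitting must be in house 2.
That leaves purple as the color for house 1.
So: house 1 = purple/chess/peaches, house 2 = orange/knitting/limes, house 3 = pink/cooking/mangoes, house 4 = green/origami/grapes.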